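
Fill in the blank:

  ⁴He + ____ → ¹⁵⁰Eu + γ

Pm-146

Conserve mass number: 4 + A = 150 + 0, so A = 146.
Conserve atomic number: 2 + Z = 63 + 0, so Z = 61.
Z = 61 is promethium, so the species is ¹⁴⁶Pm.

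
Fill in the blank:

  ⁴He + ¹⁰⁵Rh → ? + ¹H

Pd-108

Conserve mass number: 4 + 105 = A + 1, so A = 108.
Conserve atomic number: 2 + 45 = Z + 1, so Z = 46.
Z = 46 is palladium, so the species is ¹⁰⁸Pd.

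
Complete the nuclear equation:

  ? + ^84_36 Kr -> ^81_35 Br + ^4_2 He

Conserve mass number: A + 84 = 81 + 4, so A = 1.
Conserve atomic number: Z + 36 = 35 + 2, so Z = 1.
A = 1 and Z = 1 is ^1_1 H — a proton.

proton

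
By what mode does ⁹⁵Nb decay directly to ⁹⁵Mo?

beta-minus decay

ΔA = 95 − 95 = 0; ΔZ = 42 − 41 = +1.
A is unchanged and Z rises by 1 — a neutron has become a proton (β⁻ decay).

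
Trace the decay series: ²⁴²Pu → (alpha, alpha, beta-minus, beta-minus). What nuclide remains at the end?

U-234

Start: (A, Z) = (242, 94).
After α: (238, 92).
After α: (234, 90).
After β⁻: (234, 91).
After β⁻: (234, 92).
Z = 92 is uranium.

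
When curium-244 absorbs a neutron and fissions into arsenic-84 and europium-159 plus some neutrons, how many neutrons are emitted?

2

Conserve mass number: 245 = 84 + 159 + k, so k = 245 − 243 = 2.
Check atomic number: 96 = 33 + 63 + 0 = 96. ✓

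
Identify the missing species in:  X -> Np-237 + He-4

Conserve mass number: A = 237 + 4, so A = 241.
Conserve atomic number: Z = 93 + 2, so Z = 95.
Z = 95 is americium, so the species is Am-241.

Am-241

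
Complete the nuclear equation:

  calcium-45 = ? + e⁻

Sc-45

Conserve mass number: 45 = A + 0, so A = 45.
Conserve atomic number: 20 = Z − 1, so Z = 21.
Z = 21 is scandium, so the species is scandium-45.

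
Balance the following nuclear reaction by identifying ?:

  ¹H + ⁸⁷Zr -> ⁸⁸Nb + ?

Conserve mass number: 1 + 87 = 88 + A, so A = 0.
Conserve atomic number: 1 + 40 = 41 + Z, so Z = 0.
A = 0 and Z = 0 is γ — a gamma ray.

gamma ray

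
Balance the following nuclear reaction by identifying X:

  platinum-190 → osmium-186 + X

Conserve mass number: 190 = 186 + A, so A = 4.
Conserve atomic number: 78 = 76 + Z, so Z = 2.
A = 4 and Z = 2 is helium-4 — an alpha particle.

alpha particle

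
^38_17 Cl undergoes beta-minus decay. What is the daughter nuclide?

Ar-38

Beta-minus decay: mass number changes by +0, atomic number by +1.
A: 38 = 38; Z: 17 + 1 = 18.
Z = 18 is argon, so the daughter is ^38_18 Ar.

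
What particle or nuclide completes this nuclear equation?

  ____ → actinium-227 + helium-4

Pa-231

Conserve mass number: A = 227 + 4, so A = 231.
Conserve atomic number: Z = 89 + 2, so Z = 91.
Z = 91 is protactinium, so the species is protactinium-231.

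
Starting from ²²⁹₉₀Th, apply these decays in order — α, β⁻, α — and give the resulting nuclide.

Fr-221

Start: (A, Z) = (229, 90).
After α: (225, 88).
After β⁻: (225, 89).
After α: (221, 87).
Z = 87 is francium.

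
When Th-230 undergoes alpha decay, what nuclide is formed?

Alpha decay: mass number changes by -4, atomic number by -2.
A: 230 − 4 = 226; Z: 90 − 2 = 88.
Z = 88 is radium, so the daughter is Ra-226.

Ra-226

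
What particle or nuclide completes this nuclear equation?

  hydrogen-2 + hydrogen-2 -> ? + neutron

Conserve mass number: 2 + 2 = A + 1, so A = 3.
Conserve atomic number: 1 + 1 = Z + 0, so Z = 2.
Z = 2 is helium, so the species is helium-3.

He-3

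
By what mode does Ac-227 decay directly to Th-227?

beta-minus decay

ΔA = 227 − 227 = 0; ΔZ = 90 − 89 = +1.
A is unchanged and Z rises by 1 — a neutron has become a proton (β⁻ decay).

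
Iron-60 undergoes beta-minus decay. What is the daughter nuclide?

Co-60

Beta-minus decay: mass number changes by +0, atomic number by +1.
A: 60 = 60; Z: 26 + 1 = 27.
Z = 27 is cobalt, so the daughter is cobalt-60.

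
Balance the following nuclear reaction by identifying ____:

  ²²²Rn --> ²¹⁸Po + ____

Conserve mass number: 222 = 218 + A, so A = 4.
Conserve atomic number: 86 = 84 + Z, so Z = 2.
A = 4 and Z = 2 is ⁴He — an alpha particle.

alpha particle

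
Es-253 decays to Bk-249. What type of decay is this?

alpha decay

ΔA = 249 − 253 = -4; ΔZ = 97 − 99 = -2.
A drops by 4 and Z drops by 2 — the signature of alpha emission.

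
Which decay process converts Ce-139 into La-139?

beta-plus decay or electron capture

ΔA = 139 − 139 = 0; ΔZ = 57 − 58 = -1.
A is unchanged and Z drops by 1 — a proton has become a neutron (β⁺ emission or electron capture).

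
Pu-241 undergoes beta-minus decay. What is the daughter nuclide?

Am-241

Beta-minus decay: mass number changes by +0, atomic number by +1.
A: 241 = 241; Z: 94 + 1 = 95.
Z = 95 is americium, so the daughter is Am-241.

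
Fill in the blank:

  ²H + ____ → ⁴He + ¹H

Conserve mass number: 2 + A = 4 + 1, so A = 3.
Conserve atomic number: 1 + Z = 2 + 1, so Z = 2.
Z = 2 is helium, so the species is ³He.

He-3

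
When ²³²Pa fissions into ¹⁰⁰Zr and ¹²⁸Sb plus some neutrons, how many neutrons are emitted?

Conserve mass number: 232 = 100 + 128 + k, so k = 232 − 228 = 4.
Check atomic number: 91 = 40 + 51 + 0 = 91. ✓

4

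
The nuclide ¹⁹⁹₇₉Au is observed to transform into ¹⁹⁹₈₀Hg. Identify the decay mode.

ΔA = 199 − 199 = 0; ΔZ = 80 − 79 = +1.
A is unchanged and Z rises by 1 — a neutron has become a proton (β⁻ decay).

beta-minus decay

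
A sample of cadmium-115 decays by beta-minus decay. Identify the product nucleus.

In-115

Beta-minus decay: mass number changes by +0, atomic number by +1.
A: 115 = 115; Z: 48 + 1 = 49.
Z = 49 is indium, so the daughter is indium-115.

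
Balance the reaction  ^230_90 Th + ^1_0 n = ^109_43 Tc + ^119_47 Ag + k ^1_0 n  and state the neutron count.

3

Conserve mass number: 231 = 109 + 119 + k, so k = 231 − 228 = 3.
Check atomic number: 90 = 43 + 47 + 0 = 90. ✓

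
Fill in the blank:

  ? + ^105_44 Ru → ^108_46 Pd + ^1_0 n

Conserve mass number: A + 105 = 108 + 1, so A = 4.
Conserve atomic number: Z + 44 = 46 + 0, so Z = 2.
A = 4 and Z = 2 is ^4_2 He — an alpha particle.

alpha particle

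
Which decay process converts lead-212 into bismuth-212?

ΔA = 212 − 212 = 0; ΔZ = 83 − 82 = +1.
A is unchanged and Z rises by 1 — a neutron has become a proton (β⁻ decay).

beta-minus decay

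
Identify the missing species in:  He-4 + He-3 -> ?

Conserve mass number: 4 + 3 = A, so A = 7.
Conserve atomic number: 2 + 2 = Z, so Z = 4.
Z = 4 is beryllium, so the species is Be-7.

Be-7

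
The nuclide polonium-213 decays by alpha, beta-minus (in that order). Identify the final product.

Bi-209

Start: (A, Z) = (213, 84).
After α: (209, 82).
After β⁻: (209, 83).
Z = 83 is bismuth.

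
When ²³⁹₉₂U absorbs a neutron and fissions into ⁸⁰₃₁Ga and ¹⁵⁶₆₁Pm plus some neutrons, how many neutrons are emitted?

4

Conserve mass number: 240 = 80 + 156 + k, so k = 240 − 236 = 4.
Check atomic number: 92 = 31 + 61 + 0 = 92. ✓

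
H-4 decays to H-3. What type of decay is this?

ΔA = 3 − 4 = -1; ΔZ = 1 − 1 = +0.
A drops by 1 with Z unchanged — a neutron was emitted.

neutron emission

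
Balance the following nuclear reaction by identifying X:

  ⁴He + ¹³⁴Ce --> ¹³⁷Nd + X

neutron

Conserve mass number: 4 + 134 = 137 + A, so A = 1.
Conserve atomic number: 2 + 58 = 60 + Z, so Z = 0.
A = 1 and Z = 0 is ¹n — a neutron.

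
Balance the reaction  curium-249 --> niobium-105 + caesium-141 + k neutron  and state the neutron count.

Conserve mass number: 249 = 105 + 141 + k, so k = 249 − 246 = 3.
Check atomic number: 96 = 41 + 55 + 0 = 96. ✓

3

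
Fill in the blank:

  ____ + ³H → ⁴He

proton

Conserve mass number: A + 3 = 4, so A = 1.
Conserve atomic number: Z + 1 = 2, so Z = 1.
A = 1 and Z = 1 is ¹H — a proton.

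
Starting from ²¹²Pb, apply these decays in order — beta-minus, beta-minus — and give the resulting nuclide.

Po-212

Start: (A, Z) = (212, 82).
After β⁻: (212, 83).
After β⁻: (212, 84).
Z = 84 is polonium.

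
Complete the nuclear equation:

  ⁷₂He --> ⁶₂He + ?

Conserve mass number: 7 = 6 + A, so A = 1.
Conserve atomic number: 2 = 2 + Z, so Z = 0.
A = 1 and Z = 0 is ¹₀n — a neutron.

neutron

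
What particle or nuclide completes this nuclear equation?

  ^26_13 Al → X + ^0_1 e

Mg-26

Conserve mass number: 26 = A + 0, so A = 26.
Conserve atomic number: 13 = Z + 1, so Z = 12.
Z = 12 is magnesium, so the species is ^26_12 Mg.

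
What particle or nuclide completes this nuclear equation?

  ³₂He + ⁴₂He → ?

Conserve mass number: 3 + 4 = A, so A = 7.
Conserve atomic number: 2 + 2 = Z, so Z = 4.
Z = 4 is beryllium, so the species is ⁷₄Be.

Be-7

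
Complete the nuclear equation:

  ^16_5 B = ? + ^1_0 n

B-15

Conserve mass number: 16 = A + 1, so A = 15.
Conserve atomic number: 5 = Z + 0, so Z = 5.
Z = 5 is boron, so the species is ^15_5 B.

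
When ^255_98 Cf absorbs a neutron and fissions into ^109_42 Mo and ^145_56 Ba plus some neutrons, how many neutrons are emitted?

Conserve mass number: 256 = 109 + 145 + k, so k = 256 − 254 = 2.
Check atomic number: 98 = 42 + 56 + 0 = 98. ✓

2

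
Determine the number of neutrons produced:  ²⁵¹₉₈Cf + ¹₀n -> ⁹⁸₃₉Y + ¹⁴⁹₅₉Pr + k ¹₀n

5

Conserve mass number: 252 = 98 + 149 + k, so k = 252 − 247 = 5.
Check atomic number: 98 = 39 + 59 + 0 = 98. ✓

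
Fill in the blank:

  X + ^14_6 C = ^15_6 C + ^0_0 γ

neutron

Conserve mass number: A + 14 = 15 + 0, so A = 1.
Conserve atomic number: Z + 6 = 6 + 0, so Z = 0.
A = 1 and Z = 0 is ^1_0 n — a neutron.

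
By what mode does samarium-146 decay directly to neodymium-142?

alpha decay

ΔA = 142 − 146 = -4; ΔZ = 60 − 62 = -2.
A drops by 4 and Z drops by 2 — the signature of alpha emission.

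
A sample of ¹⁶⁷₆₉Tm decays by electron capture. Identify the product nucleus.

Electron capture: mass number changes by +0, atomic number by -1.
A: 167 = 167; Z: 69 − 1 = 68.
Z = 68 is erbium, so the daughter is ¹⁶⁷₆₈Er.

Er-167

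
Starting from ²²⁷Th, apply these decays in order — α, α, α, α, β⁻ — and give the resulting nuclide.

Bi-211

Start: (A, Z) = (227, 90).
After α: (223, 88).
After α: (219, 86).
After α: (215, 84).
After α: (211, 82).
After β⁻: (211, 83).
Z = 83 is bismuth.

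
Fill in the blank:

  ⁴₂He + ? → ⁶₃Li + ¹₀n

Conserve mass number: 4 + A = 6 + 1, so A = 3.
Conserve atomic number: 2 + Z = 3 + 0, so Z = 1.
A = 3 and Z = 1 is ³₁H — a triton.

triton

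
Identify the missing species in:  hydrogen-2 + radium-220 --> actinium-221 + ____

Conserve mass number: 2 + 220 = 221 + A, so A = 1.
Conserve atomic number: 1 + 88 = 89 + Z, so Z = 0.
A = 1 and Z = 0 is neutron — a neutron.

neutron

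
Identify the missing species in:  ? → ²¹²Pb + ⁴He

Po-216

Conserve mass number: A = 212 + 4, so A = 216.
Conserve atomic number: Z = 82 + 2, so Z = 84.
Z = 84 is polonium, so the species is ²¹⁶Po.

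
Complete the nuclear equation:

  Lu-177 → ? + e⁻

Conserve mass number: 177 = A + 0, so A = 177.
Conserve atomic number: 71 = Z − 1, so Z = 72.
Z = 72 is hafnium, so the species is Hf-177.

Hf-177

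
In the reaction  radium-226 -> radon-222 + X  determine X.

alpha particle

Conserve mass number: 226 = 222 + A, so A = 4.
Conserve atomic number: 88 = 86 + Z, so Z = 2.
A = 4 and Z = 2 is helium-4 — an alpha particle.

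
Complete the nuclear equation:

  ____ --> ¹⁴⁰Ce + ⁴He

Nd-144

Conserve mass number: A = 140 + 4, so A = 144.
Conserve atomic number: Z = 58 + 2, so Z = 60.
Z = 60 is neodymium, so the species is ¹⁴⁴Nd.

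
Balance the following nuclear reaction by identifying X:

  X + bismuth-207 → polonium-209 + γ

Conserve mass number: A + 207 = 209 + 0, so A = 2.
Conserve atomic number: Z + 83 = 84 + 0, so Z = 1.
A = 2 and Z = 1 is hydrogen-2 — a deuteron.

deuteron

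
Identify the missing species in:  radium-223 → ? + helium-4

Conserve mass number: 223 = A + 4, so A = 219.
Conserve atomic number: 88 = Z + 2, so Z = 86.
Z = 86 is radon, so the species is radon-219.

Rn-219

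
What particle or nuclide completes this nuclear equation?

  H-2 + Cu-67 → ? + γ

Conserve mass number: 2 + 67 = A + 0, so A = 69.
Conserve atomic number: 1 + 29 = Z + 0, so Z = 30.
Z = 30 is zinc, so the species is Zn-69.

Zn-69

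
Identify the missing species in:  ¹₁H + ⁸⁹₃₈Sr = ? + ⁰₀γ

Conserve mass number: 1 + 89 = A + 0, so A = 90.
Conserve atomic number: 1 + 38 = Z + 0, so Z = 39.
Z = 39 is yttrium, so the species is ⁹⁰₃₉Y.

Y-90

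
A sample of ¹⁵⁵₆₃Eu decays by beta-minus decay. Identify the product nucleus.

Gd-155

Beta-minus decay: mass number changes by +0, atomic number by +1.
A: 155 = 155; Z: 63 + 1 = 64.
Z = 64 is gadolinium, so the daughter is ¹⁵⁵₆₄Gd.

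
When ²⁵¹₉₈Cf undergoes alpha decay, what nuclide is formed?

Alpha decay: mass number changes by -4, atomic number by -2.
A: 251 − 4 = 247; Z: 98 − 2 = 96.
Z = 96 is curium, so the daughter is ²⁴⁷₉₆Cm.

Cm-247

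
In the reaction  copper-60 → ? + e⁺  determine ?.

Ni-60

Conserve mass number: 60 = A + 0, so A = 60.
Conserve atomic number: 29 = Z + 1, so Z = 28.
Z = 28 is nickel, so the species is nickel-60.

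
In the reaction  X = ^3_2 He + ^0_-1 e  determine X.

Conserve mass number: A = 3 + 0, so A = 3.
Conserve atomic number: Z = 2 − 1, so Z = 1.
A = 3 and Z = 1 is ^3_1 H — a triton.

H-3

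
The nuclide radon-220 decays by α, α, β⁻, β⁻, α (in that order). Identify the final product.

Start: (A, Z) = (220, 86).
After α: (216, 84).
After α: (212, 82).
After β⁻: (212, 83).
After β⁻: (212, 84).
After α: (208, 82).
Z = 82 is lead.

Pb-208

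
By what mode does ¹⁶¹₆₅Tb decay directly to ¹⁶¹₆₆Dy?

beta-minus decay

ΔA = 161 − 161 = 0; ΔZ = 66 − 65 = +1.
A is unchanged and Z rises by 1 — a neutron has become a proton (β⁻ decay).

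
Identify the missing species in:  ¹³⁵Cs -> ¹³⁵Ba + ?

beta-minus particle

Conserve mass number: 135 = 135 + A, so A = 0.
Conserve atomic number: 55 = 56 + Z, so Z = -1.
A = 0 and Z = -1 is e⁻ — a beta-minus particle.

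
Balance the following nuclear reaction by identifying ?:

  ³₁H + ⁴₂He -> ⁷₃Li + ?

gamma ray

Conserve mass number: 3 + 4 = 7 + A, so A = 0.
Conserve atomic number: 1 + 2 = 3 + Z, so Z = 0.
A = 0 and Z = 0 is ⁰₀γ — a gamma ray.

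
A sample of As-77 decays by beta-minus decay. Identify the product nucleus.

Beta-minus decay: mass number changes by +0, atomic number by +1.
A: 77 = 77; Z: 33 + 1 = 34.
Z = 34 is selenium, so the daughter is Se-77.

Se-77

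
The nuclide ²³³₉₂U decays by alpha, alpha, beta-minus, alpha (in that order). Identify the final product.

Fr-221

Start: (A, Z) = (233, 92).
After α: (229, 90).
After α: (225, 88).
After β⁻: (225, 89).
After α: (221, 87).
Z = 87 is francium.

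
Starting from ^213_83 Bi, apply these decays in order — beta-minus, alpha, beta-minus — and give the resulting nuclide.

Bi-209

Start: (A, Z) = (213, 83).
After β⁻: (213, 84).
After α: (209, 82).
After β⁻: (209, 83).
Z = 83 is bismuth.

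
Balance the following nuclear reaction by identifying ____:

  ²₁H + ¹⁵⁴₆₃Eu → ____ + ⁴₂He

Sm-152

Conserve mass number: 2 + 154 = A + 4, so A = 152.
Conserve atomic number: 1 + 63 = Z + 2, so Z = 62.
Z = 62 is samarium, so the species is ¹⁵²₆₂Sm.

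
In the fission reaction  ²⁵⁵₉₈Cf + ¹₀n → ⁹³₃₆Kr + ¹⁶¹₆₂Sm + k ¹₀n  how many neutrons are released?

Conserve mass number: 256 = 93 + 161 + k, so k = 256 − 254 = 2.
Check atomic number: 98 = 36 + 62 + 0 = 98. ✓

2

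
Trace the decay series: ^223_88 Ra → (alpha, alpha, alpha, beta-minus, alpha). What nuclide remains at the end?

Start: (A, Z) = (223, 88).
After α: (219, 86).
After α: (215, 84).
After α: (211, 82).
After β⁻: (211, 83).
After α: (207, 81).
Z = 81 is thallium.

Tl-207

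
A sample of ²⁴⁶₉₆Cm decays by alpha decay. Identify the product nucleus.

Alpha decay: mass number changes by -4, atomic number by -2.
A: 246 − 4 = 242; Z: 96 − 2 = 94.
Z = 94 is plutonium, so the daughter is ²⁴²₉₄Pu.

Pu-242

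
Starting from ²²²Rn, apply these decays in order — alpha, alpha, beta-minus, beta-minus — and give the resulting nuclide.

Po-214

Start: (A, Z) = (222, 86).
After α: (218, 84).
After α: (214, 82).
After β⁻: (214, 83).
After β⁻: (214, 84).
Z = 84 is polonium.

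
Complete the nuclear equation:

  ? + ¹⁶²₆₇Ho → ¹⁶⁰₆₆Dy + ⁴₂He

deuteron

Conserve mass number: A + 162 = 160 + 4, so A = 2.
Conserve atomic number: Z + 67 = 66 + 2, so Z = 1.
A = 2 and Z = 1 is ²₁H — a deuteron.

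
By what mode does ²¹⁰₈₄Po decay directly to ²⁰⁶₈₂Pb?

ΔA = 206 − 210 = -4; ΔZ = 82 − 84 = -2.
A drops by 4 and Z drops by 2 — the signature of alpha emission.

alpha decay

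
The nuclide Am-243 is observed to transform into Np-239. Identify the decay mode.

ΔA = 239 − 243 = -4; ΔZ = 93 − 95 = -2.
A drops by 4 and Z drops by 2 — the signature of alpha emission.

alpha decay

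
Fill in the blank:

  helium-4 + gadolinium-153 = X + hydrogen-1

Tb-156

Conserve mass number: 4 + 153 = A + 1, so A = 156.
Conserve atomic number: 2 + 64 = Z + 1, so Z = 65.
Z = 65 is terbium, so the species is terbium-156.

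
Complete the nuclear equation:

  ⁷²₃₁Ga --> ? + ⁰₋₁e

Ge-72

Conserve mass number: 72 = A + 0, so A = 72.
Conserve atomic number: 31 = Z − 1, so Z = 32.
Z = 32 is germanium, so the species is ⁷²₃₂Ge.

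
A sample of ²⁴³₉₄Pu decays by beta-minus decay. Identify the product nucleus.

Am-243

Beta-minus decay: mass number changes by +0, atomic number by +1.
A: 243 = 243; Z: 94 + 1 = 95.
Z = 95 is americium, so the daughter is ²⁴³₉₅Am.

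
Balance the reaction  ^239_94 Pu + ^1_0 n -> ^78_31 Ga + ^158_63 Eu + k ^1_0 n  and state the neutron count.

Conserve mass number: 240 = 78 + 158 + k, so k = 240 − 236 = 4.
Check atomic number: 94 = 31 + 63 + 0 = 94. ✓

4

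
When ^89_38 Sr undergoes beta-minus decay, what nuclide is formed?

Beta-minus decay: mass number changes by +0, atomic number by +1.
A: 89 = 89; Z: 38 + 1 = 39.
Z = 39 is yttrium, so the daughter is ^89_39 Y.

Y-89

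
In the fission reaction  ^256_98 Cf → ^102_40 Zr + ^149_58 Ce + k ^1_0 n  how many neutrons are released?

5

Conserve mass number: 256 = 102 + 149 + k, so k = 256 − 251 = 5.
Check atomic number: 98 = 40 + 58 + 0 = 98. ✓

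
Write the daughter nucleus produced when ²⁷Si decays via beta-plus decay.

Beta-plus decay: mass number changes by +0, atomic number by -1.
A: 27 = 27; Z: 14 − 1 = 13.
Z = 13 is aluminium, so the daughter is ²⁷Al.

Al-27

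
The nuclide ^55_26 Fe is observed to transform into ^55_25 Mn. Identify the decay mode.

ΔA = 55 − 55 = 0; ΔZ = 25 − 26 = -1.
A is unchanged and Z drops by 1 — a proton has become a neutron (β⁺ emission or electron capture).

beta-plus decay or electron capture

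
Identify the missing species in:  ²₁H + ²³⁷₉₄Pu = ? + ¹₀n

Conserve mass number: 2 + 237 = A + 1, so A = 238.
Conserve atomic number: 1 + 94 = Z + 0, so Z = 95.
Z = 95 is americium, so the species is ²³⁸₉₅Am.

Am-238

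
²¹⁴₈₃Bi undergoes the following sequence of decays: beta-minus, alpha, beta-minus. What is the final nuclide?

Start: (A, Z) = (214, 83).
After β⁻: (214, 84).
After α: (210, 82).
After β⁻: (210, 83).
Z = 83 is bismuth.

Bi-210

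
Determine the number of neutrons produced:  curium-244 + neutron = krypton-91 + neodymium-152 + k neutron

Conserve mass number: 245 = 91 + 152 + k, so k = 245 − 243 = 2.
Check atomic number: 96 = 36 + 60 + 0 = 96. ✓

2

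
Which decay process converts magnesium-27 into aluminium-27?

ΔA = 27 − 27 = 0; ΔZ = 13 − 12 = +1.
A is unchanged and Z rises by 1 — a neutron has become a proton (β⁻ decay).

beta-minus decay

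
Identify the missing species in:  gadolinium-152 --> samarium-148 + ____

alpha particle

Conserve mass number: 152 = 148 + A, so A = 4.
Conserve atomic number: 64 = 62 + Z, so Z = 2.
A = 4 and Z = 2 is helium-4 — an alpha particle.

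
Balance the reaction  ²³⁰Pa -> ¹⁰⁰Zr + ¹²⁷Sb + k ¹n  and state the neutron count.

3

Conserve mass number: 230 = 100 + 127 + k, so k = 230 − 227 = 3.
Check atomic number: 91 = 40 + 51 + 0 = 91. ✓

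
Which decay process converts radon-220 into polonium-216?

alpha decay

ΔA = 216 − 220 = -4; ΔZ = 84 − 86 = -2.
A drops by 4 and Z drops by 2 — the signature of alpha emission.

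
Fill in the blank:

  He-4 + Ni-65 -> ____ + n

Zn-68

Conserve mass number: 4 + 65 = A + 1, so A = 68.
Conserve atomic number: 2 + 28 = Z + 0, so Z = 30.
Z = 30 is zinc, so the species is Zn-68.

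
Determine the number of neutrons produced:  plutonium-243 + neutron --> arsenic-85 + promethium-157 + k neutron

Conserve mass number: 244 = 85 + 157 + k, so k = 244 − 242 = 2.
Check atomic number: 94 = 33 + 61 + 0 = 94. ✓

2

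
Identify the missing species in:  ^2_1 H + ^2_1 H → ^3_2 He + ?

neutron

Conserve mass number: 2 + 2 = 3 + A, so A = 1.
Conserve atomic number: 1 + 1 = 2 + Z, so Z = 0.
A = 1 and Z = 0 is ^1_0 n — a neutron.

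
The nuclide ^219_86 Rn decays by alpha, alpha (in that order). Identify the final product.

Pb-211

Start: (A, Z) = (219, 86).
After α: (215, 84).
After α: (211, 82).
Z = 82 is lead.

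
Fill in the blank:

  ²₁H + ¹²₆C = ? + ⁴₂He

Conserve mass number: 2 + 12 = A + 4, so A = 10.
Conserve atomic number: 1 + 6 = Z + 2, so Z = 5.
Z = 5 is boron, so the species is ¹⁰₅B.

B-10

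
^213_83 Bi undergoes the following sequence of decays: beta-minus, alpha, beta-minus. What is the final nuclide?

Bi-209

Start: (A, Z) = (213, 83).
After β⁻: (213, 84).
After α: (209, 82).
After β⁻: (209, 83).
Z = 83 is bismuth.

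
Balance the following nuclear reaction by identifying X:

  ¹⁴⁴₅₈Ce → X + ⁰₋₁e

Conserve mass number: 144 = A + 0, so A = 144.
Conserve atomic number: 58 = Z − 1, so Z = 59.
Z = 59 is praseodymium, so the species is ¹⁴⁴₅₉Pr.

Pr-144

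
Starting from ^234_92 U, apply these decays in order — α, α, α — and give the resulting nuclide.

Rn-222

Start: (A, Z) = (234, 92).
After α: (230, 90).
After α: (226, 88).
After α: (222, 86).
Z = 86 is radon.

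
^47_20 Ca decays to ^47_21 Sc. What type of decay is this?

ΔA = 47 − 47 = 0; ΔZ = 21 − 20 = +1.
A is unchanged and Z rises by 1 — a neutron has become a proton (β⁻ decay).

beta-minus decay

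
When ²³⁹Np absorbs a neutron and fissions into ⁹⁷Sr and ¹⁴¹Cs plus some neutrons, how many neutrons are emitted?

Conserve mass number: 240 = 97 + 141 + k, so k = 240 − 238 = 2.
Check atomic number: 93 = 38 + 55 + 0 = 93. ✓

2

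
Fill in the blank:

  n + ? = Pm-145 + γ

Conserve mass number: 1 + A = 145 + 0, so A = 144.
Conserve atomic number: 0 + Z = 61 + 0, so Z = 61.
Z = 61 is promethium, so the species is Pm-144.

Pm-144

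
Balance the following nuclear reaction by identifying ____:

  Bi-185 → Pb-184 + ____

Conserve mass number: 185 = 184 + A, so A = 1.
Conserve atomic number: 83 = 82 + Z, so Z = 1.
A = 1 and Z = 1 is H-1 — a proton.

proton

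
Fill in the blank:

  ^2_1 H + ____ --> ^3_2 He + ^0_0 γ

Conserve mass number: 2 + A = 3 + 0, so A = 1.
Conserve atomic number: 1 + Z = 2 + 0, so Z = 1.
A = 1 and Z = 1 is ^1_1 H — a proton.

proton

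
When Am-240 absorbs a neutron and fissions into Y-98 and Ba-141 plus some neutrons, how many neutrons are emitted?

Conserve mass number: 241 = 98 + 141 + k, so k = 241 − 239 = 2.
Check atomic number: 95 = 39 + 56 + 0 = 95. ✓

2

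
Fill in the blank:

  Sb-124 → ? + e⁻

Conserve mass number: 124 = A + 0, so A = 124.
Conserve atomic number: 51 = Z − 1, so Z = 52.
Z = 52 is tellurium, so the species is Te-124.

Te-124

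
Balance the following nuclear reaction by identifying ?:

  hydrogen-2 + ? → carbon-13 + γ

Conserve mass number: 2 + A = 13 + 0, so A = 11.
Conserve atomic number: 1 + Z = 6 + 0, so Z = 5.
Z = 5 is boron, so the species is boron-11.

B-11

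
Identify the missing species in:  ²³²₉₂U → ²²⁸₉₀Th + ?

alpha particle

Conserve mass number: 232 = 228 + A, so A = 4.
Conserve atomic number: 92 = 90 + Z, so Z = 2.
A = 4 and Z = 2 is ⁴₂He — an alpha particle.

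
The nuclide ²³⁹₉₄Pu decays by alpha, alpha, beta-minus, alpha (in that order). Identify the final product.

Ac-227

Start: (A, Z) = (239, 94).
After α: (235, 92).
After α: (231, 90).
After β⁻: (231, 91).
After α: (227, 89).
Z = 89 is actinium.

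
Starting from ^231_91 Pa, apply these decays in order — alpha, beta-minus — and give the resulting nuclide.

Start: (A, Z) = (231, 91).
After α: (227, 89).
After β⁻: (227, 90).
Z = 90 is thorium.

Th-227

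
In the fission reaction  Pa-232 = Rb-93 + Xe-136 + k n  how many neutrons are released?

3

Conserve mass number: 232 = 93 + 136 + k, so k = 232 − 229 = 3.
Check atomic number: 91 = 37 + 54 + 0 = 91. ✓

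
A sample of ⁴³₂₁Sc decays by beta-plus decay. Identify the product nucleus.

Ca-43

Beta-plus decay: mass number changes by +0, atomic number by -1.
A: 43 = 43; Z: 21 − 1 = 20.
Z = 20 is calcium, so the daughter is ⁴³₂₀Ca.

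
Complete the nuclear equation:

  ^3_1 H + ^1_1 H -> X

He-4

Conserve mass number: 3 + 1 = A, so A = 4.
Conserve atomic number: 1 + 1 = Z, so Z = 2.
A = 4 and Z = 2 is ^4_2 He — an alpha particle.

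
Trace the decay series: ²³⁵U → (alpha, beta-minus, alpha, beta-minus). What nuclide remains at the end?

Th-227

Start: (A, Z) = (235, 92).
After α: (231, 90).
After β⁻: (231, 91).
After α: (227, 89).
After β⁻: (227, 90).
Z = 90 is thorium.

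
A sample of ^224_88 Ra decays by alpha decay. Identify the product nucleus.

Alpha decay: mass number changes by -4, atomic number by -2.
A: 224 − 4 = 220; Z: 88 − 2 = 86.
Z = 86 is radon, so the daughter is ^220_86 Rn.

Rn-220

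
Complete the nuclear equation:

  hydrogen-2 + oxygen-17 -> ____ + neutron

Conserve mass number: 2 + 17 = A + 1, so A = 18.
Conserve atomic number: 1 + 8 = Z + 0, so Z = 9.
Z = 9 is fluorine, so the species is fluorine-18.

F-18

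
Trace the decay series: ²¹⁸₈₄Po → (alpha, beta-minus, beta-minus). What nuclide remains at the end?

Po-214

Start: (A, Z) = (218, 84).
After α: (214, 82).
After β⁻: (214, 83).
After β⁻: (214, 84).
Z = 84 is polonium.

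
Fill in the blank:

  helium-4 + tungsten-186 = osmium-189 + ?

Conserve mass number: 4 + 186 = 189 + A, so A = 1.
Conserve atomic number: 2 + 74 = 76 + Z, so Z = 0.
A = 1 and Z = 0 is neutron — a neutron.

neutron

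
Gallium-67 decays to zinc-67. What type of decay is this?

ΔA = 67 − 67 = 0; ΔZ = 30 − 31 = -1.
A is unchanged and Z drops by 1 — a proton has become a neutron (β⁺ emission or electron capture).

beta-plus decay or electron capture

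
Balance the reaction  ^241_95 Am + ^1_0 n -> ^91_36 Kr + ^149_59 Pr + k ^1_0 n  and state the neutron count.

2

Conserve mass number: 242 = 91 + 149 + k, so k = 242 − 240 = 2.
Check atomic number: 95 = 36 + 59 + 0 = 95. ✓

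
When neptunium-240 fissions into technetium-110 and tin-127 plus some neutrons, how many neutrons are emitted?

Conserve mass number: 240 = 110 + 127 + k, so k = 240 − 237 = 3.
Check atomic number: 93 = 43 + 50 + 0 = 93. ✓

3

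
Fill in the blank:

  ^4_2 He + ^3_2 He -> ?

Conserve mass number: 4 + 3 = A, so A = 7.
Conserve atomic number: 2 + 2 = Z, so Z = 4.
Z = 4 is beryllium, so the species is ^7_4 Be.

Be-7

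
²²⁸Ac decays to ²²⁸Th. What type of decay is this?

beta-minus decay

ΔA = 228 − 228 = 0; ΔZ = 90 − 89 = +1.
A is unchanged and Z rises by 1 — a neutron has become a proton (β⁻ decay).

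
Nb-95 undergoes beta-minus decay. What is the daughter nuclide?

Beta-minus decay: mass number changes by +0, atomic number by +1.
A: 95 = 95; Z: 41 + 1 = 42.
Z = 42 is molybdenum, so the daughter is Mo-95.

Mo-95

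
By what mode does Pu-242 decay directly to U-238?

ΔA = 238 − 242 = -4; ΔZ = 92 − 94 = -2.
A drops by 4 and Z drops by 2 — the signature of alpha emission.

alpha decay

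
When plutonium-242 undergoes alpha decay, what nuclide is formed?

U-238

Alpha decay: mass number changes by -4, atomic number by -2.
A: 242 − 4 = 238; Z: 94 − 2 = 92.
Z = 92 is uranium, so the daughter is uranium-238.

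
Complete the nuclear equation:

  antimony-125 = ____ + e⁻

Conserve mass number: 125 = A + 0, so A = 125.
Conserve atomic number: 51 = Z − 1, so Z = 52.
Z = 52 is tellurium, so the species is tellurium-125.

Te-125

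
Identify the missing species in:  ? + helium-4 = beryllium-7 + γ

He-3

Conserve mass number: A + 4 = 7 + 0, so A = 3.
Conserve atomic number: Z + 2 = 4 + 0, so Z = 2.
Z = 2 is helium, so the species is helium-3.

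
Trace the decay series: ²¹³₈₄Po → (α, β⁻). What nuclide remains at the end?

Start: (A, Z) = (213, 84).
After α: (209, 82).
After β⁻: (209, 83).
Z = 83 is bismuth.

Bi-209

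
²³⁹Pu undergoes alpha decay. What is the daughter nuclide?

U-235

Alpha decay: mass number changes by -4, atomic number by -2.
A: 239 − 4 = 235; Z: 94 − 2 = 92.
Z = 92 is uranium, so the daughter is ²³⁵U.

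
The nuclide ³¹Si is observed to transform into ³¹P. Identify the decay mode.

ΔA = 31 − 31 = 0; ΔZ = 15 − 14 = +1.
A is unchanged and Z rises by 1 — a neutron has become a proton (β⁻ decay).

beta-minus decay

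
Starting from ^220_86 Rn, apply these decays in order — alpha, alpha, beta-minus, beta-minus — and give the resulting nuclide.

Start: (A, Z) = (220, 86).
After α: (216, 84).
After α: (212, 82).
After β⁻: (212, 83).
After β⁻: (212, 84).
Z = 84 is polonium.

Po-212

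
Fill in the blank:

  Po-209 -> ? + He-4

Conserve mass number: 209 = A + 4, so A = 205.
Conserve atomic number: 84 = Z + 2, so Z = 82.
Z = 82 is lead, so the species is Pb-205.

Pb-205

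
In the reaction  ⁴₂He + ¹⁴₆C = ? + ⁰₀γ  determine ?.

O-18

Conserve mass number: 4 + 14 = A + 0, so A = 18.
Conserve atomic number: 2 + 6 = Z + 0, so Z = 8.
Z = 8 is oxygen, so the species is ¹⁸₈O.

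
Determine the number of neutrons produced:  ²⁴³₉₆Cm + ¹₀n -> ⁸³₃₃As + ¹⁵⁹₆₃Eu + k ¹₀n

2

Conserve mass number: 244 = 83 + 159 + k, so k = 244 − 242 = 2.
Check atomic number: 96 = 33 + 63 + 0 = 96. ✓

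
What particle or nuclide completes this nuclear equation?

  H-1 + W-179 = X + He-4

Conserve mass number: 1 + 179 = A + 4, so A = 176.
Conserve atomic number: 1 + 74 = Z + 2, so Z = 73.
Z = 73 is tantalum, so the species is Ta-176.

Ta-176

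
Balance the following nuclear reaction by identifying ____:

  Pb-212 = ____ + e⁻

Bi-212

Conserve mass number: 212 = A + 0, so A = 212.
Conserve atomic number: 82 = Z − 1, so Z = 83.
Z = 83 is bismuth, so the species is Bi-212.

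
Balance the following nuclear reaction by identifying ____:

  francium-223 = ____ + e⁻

Ra-223

Conserve mass number: 223 = A + 0, so A = 223.
Conserve atomic number: 87 = Z − 1, so Z = 88.
Z = 88 is radium, so the species is radium-223.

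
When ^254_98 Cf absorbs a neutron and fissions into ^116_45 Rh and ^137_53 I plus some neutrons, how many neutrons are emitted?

2

Conserve mass number: 255 = 116 + 137 + k, so k = 255 − 253 = 2.
Check atomic number: 98 = 45 + 53 + 0 = 98. ✓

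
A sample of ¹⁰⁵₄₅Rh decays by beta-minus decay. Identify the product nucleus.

Pd-105

Beta-minus decay: mass number changes by +0, atomic number by +1.
A: 105 = 105; Z: 45 + 1 = 46.
Z = 46 is palladium, so the daughter is ¹⁰⁵₄₆Pd.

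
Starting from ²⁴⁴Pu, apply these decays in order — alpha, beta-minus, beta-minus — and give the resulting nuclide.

Pu-240

Start: (A, Z) = (244, 94).
After α: (240, 92).
After β⁻: (240, 93).
After β⁻: (240, 94).
Z = 94 is plutonium.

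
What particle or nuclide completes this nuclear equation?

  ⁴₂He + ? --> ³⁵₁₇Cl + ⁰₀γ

Conserve mass number: 4 + A = 35 + 0, so A = 31.
Conserve atomic number: 2 + Z = 17 + 0, so Z = 15.
Z = 15 is phosphorus, so the species is ³¹₁₅P.

P-31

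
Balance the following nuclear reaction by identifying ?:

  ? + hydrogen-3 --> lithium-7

Conserve mass number: A + 3 = 7, so A = 4.
Conserve atomic number: Z + 1 = 3, so Z = 2.
A = 4 and Z = 2 is helium-4 — an alpha particle.

alpha particle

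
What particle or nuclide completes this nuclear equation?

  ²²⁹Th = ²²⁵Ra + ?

alpha particle

Conserve mass number: 229 = 225 + A, so A = 4.
Conserve atomic number: 90 = 88 + Z, so Z = 2.
A = 4 and Z = 2 is ⁴He — an alpha particle.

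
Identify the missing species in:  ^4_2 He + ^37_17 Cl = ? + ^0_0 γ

Conserve mass number: 4 + 37 = A + 0, so A = 41.
Conserve atomic number: 2 + 17 = Z + 0, so Z = 19.
Z = 19 is potassium, so the species is ^41_19 K.

K-41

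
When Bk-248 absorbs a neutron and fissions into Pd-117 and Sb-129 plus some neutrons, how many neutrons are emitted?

Conserve mass number: 249 = 117 + 129 + k, so k = 249 − 246 = 3.
Check atomic number: 97 = 46 + 51 + 0 = 97. ✓

3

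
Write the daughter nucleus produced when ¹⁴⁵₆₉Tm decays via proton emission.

Proton emission: mass number changes by -1, atomic number by -1.
A: 145 − 1 = 144; Z: 69 − 1 = 68.
Z = 68 is erbium, so the daughter is ¹⁴⁴₆₈Er.

Er-144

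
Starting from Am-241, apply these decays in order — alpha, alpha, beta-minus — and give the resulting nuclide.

Start: (A, Z) = (241, 95).
After α: (237, 93).
After α: (233, 91).
After β⁻: (233, 92).
Z = 92 is uranium.

U-233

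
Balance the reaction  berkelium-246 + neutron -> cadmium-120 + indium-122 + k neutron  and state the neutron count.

Conserve mass number: 247 = 120 + 122 + k, so k = 247 − 242 = 5.
Check atomic number: 97 = 48 + 49 + 0 = 97. ✓

5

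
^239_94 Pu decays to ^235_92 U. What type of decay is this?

alpha decay

ΔA = 235 − 239 = -4; ΔZ = 92 − 94 = -2.
A drops by 4 and Z drops by 2 — the signature of alpha emission.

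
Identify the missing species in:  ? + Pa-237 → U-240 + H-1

alpha particle

Conserve mass number: A + 237 = 240 + 1, so A = 4.
Conserve atomic number: Z + 91 = 92 + 1, so Z = 2.
A = 4 and Z = 2 is He-4 — an alpha particle.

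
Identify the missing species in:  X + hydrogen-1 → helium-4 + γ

triton

Conserve mass number: A + 1 = 4 + 0, so A = 3.
Conserve atomic number: Z + 1 = 2 + 0, so Z = 1.
A = 3 and Z = 1 is hydrogen-3 — a triton.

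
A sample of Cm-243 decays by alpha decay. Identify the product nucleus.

Pu-239

Alpha decay: mass number changes by -4, atomic number by -2.
A: 243 − 4 = 239; Z: 96 − 2 = 94.
Z = 94 is plutonium, so the daughter is Pu-239.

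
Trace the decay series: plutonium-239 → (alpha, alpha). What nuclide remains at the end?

Th-231

Start: (A, Z) = (239, 94).
After α: (235, 92).
After α: (231, 90).
Z = 90 is thorium.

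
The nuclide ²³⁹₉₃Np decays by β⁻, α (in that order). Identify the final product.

Start: (A, Z) = (239, 93).
After β⁻: (239, 94).
After α: (235, 92).
Z = 92 is uranium.

U-235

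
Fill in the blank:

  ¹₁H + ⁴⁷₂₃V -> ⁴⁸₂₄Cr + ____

Conserve mass number: 1 + 47 = 48 + A, so A = 0.
Conserve atomic number: 1 + 23 = 24 + Z, so Z = 0.
A = 0 and Z = 0 is ⁰₀γ — a gamma ray.

gamma ray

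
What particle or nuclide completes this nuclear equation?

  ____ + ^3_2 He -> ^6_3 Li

triton

Conserve mass number: A + 3 = 6, so A = 3.
Conserve atomic number: Z + 2 = 3, so Z = 1.
A = 3 and Z = 1 is ^3_1 H — a triton.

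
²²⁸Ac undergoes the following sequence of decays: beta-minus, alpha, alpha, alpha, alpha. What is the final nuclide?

Start: (A, Z) = (228, 89).
After β⁻: (228, 90).
After α: (224, 88).
After α: (220, 86).
After α: (216, 84).
After α: (212, 82).
Z = 82 is lead.

Pb-212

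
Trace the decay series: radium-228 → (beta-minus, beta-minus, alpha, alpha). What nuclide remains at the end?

Start: (A, Z) = (228, 88).
After β⁻: (228, 89).
After β⁻: (228, 90).
After α: (224, 88).
After α: (220, 86).
Z = 86 is radon.

Rn-220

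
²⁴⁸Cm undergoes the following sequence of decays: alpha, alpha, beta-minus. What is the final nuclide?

Np-240

Start: (A, Z) = (248, 96).
After α: (244, 94).
After α: (240, 92).
After β⁻: (240, 93).
Z = 93 is neptunium.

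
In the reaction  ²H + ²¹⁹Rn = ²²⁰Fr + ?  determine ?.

Conserve mass number: 2 + 219 = 220 + A, so A = 1.
Conserve atomic number: 1 + 86 = 87 + Z, so Z = 0.
A = 1 and Z = 0 is ¹n — a neutron.

neutron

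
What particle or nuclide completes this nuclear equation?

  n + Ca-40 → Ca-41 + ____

gamma ray

Conserve mass number: 1 + 40 = 41 + A, so A = 0.
Conserve atomic number: 0 + 20 = 20 + Z, so Z = 0.
A = 0 and Z = 0 is γ — a gamma ray.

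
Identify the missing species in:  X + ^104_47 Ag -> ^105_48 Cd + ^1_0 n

deuteron

Conserve mass number: A + 104 = 105 + 1, so A = 2.
Conserve atomic number: Z + 47 = 48 + 0, so Z = 1.
A = 2 and Z = 1 is ^2_1 H — a deuteron.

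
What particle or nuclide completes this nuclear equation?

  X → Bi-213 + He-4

Conserve mass number: A = 213 + 4, so A = 217.
Conserve atomic number: Z = 83 + 2, so Z = 85.
Z = 85 is astatine, so the species is At-217.

At-217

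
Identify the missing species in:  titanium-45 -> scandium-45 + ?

positron

Conserve mass number: 45 = 45 + A, so A = 0.
Conserve atomic number: 22 = 21 + Z, so Z = 1.
A = 0 and Z = 1 is e⁺ — a positron.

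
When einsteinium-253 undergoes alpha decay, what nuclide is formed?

Alpha decay: mass number changes by -4, atomic number by -2.
A: 253 − 4 = 249; Z: 99 − 2 = 97.
Z = 97 is berkelium, so the daughter is berkelium-249.

Bk-249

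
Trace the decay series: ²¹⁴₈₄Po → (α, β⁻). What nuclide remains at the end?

Start: (A, Z) = (214, 84).
After α: (210, 82).
After β⁻: (210, 83).
Z = 83 is bismuth.

Bi-210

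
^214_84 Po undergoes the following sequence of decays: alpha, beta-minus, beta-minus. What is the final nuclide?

Po-210

Start: (A, Z) = (214, 84).
After α: (210, 82).
After β⁻: (210, 83).
After β⁻: (210, 84).
Z = 84 is polonium.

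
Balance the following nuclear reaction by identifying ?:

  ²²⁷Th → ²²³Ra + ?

Conserve mass number: 227 = 223 + A, so A = 4.
Conserve atomic number: 90 = 88 + Z, so Z = 2.
A = 4 and Z = 2 is ⁴He — an alpha particle.

alpha particle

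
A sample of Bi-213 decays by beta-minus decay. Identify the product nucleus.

Po-213

Beta-minus decay: mass number changes by +0, atomic number by +1.
A: 213 = 213; Z: 83 + 1 = 84.
Z = 84 is polonium, so the daughter is Po-213.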